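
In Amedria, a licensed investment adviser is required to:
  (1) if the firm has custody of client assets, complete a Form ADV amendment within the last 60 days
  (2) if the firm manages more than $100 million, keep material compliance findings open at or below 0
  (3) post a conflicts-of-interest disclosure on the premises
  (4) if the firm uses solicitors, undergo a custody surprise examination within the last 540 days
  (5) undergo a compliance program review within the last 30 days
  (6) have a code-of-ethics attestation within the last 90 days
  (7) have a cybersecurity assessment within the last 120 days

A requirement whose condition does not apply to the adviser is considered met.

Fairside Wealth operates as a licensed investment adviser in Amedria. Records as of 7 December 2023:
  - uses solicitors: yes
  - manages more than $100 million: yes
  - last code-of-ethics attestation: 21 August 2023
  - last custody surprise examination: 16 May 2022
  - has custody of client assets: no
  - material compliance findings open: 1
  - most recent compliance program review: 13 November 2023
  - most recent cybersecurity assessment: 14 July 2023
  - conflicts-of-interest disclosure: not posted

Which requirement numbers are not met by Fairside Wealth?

2, 3, 4, 6, 7

1. condition 'has custody of client assets' does not hold → requirement n/a → met
2. condition 'manages more than $100 million' holds; material compliance findings open 1 > 0 → not met
3. conflicts-of-interest disclosure absent → not met
4. condition 'uses solicitors' holds; custody surprise examination 570 days ago vs limit 540 → not met
5. compliance program review 24 days ago vs limit 30 → met
6. code-of-ethics attestation 108 days ago vs limit 90 → not met
7. cybersecurity assessment 146 days ago vs limit 120 → not met
Not met: 2, 3, 4, 6, 7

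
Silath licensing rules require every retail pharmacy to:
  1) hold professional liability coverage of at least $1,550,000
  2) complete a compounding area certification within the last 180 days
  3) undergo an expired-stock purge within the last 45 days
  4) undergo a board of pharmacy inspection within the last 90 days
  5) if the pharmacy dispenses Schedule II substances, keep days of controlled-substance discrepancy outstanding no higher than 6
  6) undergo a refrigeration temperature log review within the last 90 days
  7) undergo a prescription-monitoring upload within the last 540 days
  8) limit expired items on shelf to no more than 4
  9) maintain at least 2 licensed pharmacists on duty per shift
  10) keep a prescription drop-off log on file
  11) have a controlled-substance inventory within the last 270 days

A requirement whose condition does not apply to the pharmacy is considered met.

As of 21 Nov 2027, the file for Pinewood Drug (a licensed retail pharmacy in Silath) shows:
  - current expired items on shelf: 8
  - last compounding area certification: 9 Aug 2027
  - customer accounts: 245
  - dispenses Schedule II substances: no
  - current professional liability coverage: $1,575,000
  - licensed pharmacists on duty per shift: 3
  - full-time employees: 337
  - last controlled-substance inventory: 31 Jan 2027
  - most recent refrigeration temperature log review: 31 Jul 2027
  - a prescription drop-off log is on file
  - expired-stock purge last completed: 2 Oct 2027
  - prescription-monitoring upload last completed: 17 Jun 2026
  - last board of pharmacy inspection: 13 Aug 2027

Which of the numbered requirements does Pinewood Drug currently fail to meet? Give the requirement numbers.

1. professional liability coverage $1,575,000 ≥ $1,550,000 → met
2. compounding area certification 104 days ago vs limit 180 → met
3. expired-stock purge 50 days ago vs limit 45 → not met
4. board of pharmacy inspection 100 days ago vs limit 90 → not met
5. condition 'dispenses Schedule II substances' does not hold → requirement n/a → met
6. refrigeration temperature log review 113 days ago vs limit 90 → not met
7. prescription-monitoring upload 522 days ago vs limit 540 → met
8. expired items on shelf 8 > 4 → not met
9. licensed pharmacists on duty per shift 3 ≥ 2 → met
10. prescription drop-off log present → met
11. controlled-substance inventory 294 days ago vs limit 270 → not met
Not met: 3, 4, 6, 8, 11

3, 4, 6, 8, 11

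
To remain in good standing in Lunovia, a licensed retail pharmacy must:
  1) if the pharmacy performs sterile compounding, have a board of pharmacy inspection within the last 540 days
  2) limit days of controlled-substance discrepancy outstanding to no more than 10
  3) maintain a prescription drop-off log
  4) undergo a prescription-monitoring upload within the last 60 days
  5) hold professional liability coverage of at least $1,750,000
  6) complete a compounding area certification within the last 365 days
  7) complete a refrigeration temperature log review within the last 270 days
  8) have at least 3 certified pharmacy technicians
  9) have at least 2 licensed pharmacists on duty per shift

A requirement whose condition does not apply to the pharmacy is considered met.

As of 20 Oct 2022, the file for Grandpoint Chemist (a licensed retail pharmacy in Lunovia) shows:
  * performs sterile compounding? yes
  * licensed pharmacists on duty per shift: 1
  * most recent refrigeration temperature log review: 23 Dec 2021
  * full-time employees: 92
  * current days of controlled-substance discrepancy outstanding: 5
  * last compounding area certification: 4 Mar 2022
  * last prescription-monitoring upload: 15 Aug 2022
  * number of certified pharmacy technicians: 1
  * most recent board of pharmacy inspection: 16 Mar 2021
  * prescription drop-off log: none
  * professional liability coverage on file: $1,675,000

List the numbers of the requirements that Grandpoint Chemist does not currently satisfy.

1. condition 'performs sterile compounding' holds; board of pharmacy inspection 583 days ago vs limit 540 → not met
2. days of controlled-substance discrepancy outstanding 5 ≤ 10 → met
3. prescription drop-off log absent → not met
4. prescription-monitoring upload 66 days ago vs limit 60 → not met
5. professional liability coverage $1,675,000 < $1,750,000 → not met
6. compounding area certification 230 days ago vs limit 365 → met
7. refrigeration temperature log review 301 days ago vs limit 270 → not met
8. certified pharmacy technicians 1 < 3 → not met
9. licensed pharmacists on duty per shift 1 < 2 → not met
Not met: 1, 3, 4, 5, 7, 8, 9

1, 3, 4, 5, 7, 8, 9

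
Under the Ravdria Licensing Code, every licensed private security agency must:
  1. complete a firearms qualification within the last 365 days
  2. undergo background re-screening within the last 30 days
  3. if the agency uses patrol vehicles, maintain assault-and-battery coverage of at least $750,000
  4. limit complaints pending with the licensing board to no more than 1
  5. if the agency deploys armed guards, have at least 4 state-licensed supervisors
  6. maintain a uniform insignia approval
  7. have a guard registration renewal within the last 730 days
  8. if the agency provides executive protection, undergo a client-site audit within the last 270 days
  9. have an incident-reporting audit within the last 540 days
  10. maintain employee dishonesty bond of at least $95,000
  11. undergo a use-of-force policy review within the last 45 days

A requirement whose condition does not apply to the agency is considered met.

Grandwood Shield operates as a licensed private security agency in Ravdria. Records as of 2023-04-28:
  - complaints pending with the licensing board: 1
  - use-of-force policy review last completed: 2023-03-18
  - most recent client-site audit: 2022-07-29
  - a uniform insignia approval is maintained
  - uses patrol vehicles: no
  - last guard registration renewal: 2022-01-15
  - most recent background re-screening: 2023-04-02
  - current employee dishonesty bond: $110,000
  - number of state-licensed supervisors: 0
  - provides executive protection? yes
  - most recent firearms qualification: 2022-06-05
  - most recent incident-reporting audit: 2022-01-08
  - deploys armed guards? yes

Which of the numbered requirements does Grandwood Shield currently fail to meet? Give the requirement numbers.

1. firearms qualification 327 days ago vs limit 365 → met
2. background re-screening 26 days ago vs limit 30 → met
3. condition 'uses patrol vehicles' does not hold → requirement n/a → met
4. complaints pending with the licensing board 1 ≤ 1 → met
5. condition 'deploys armed guards' holds; state-licensed supervisors 0 < 4 → not met
6. uniform insignia approval present → met
7. guard registration renewal 468 days ago vs limit 730 → met
8. condition 'provides executive protection' holds; client-site audit 273 days ago vs limit 270 → not met
9. incident-reporting audit 475 days ago vs limit 540 → met
10. employee dishonesty bond $110,000 ≥ $95,000 → met
11. use-of-force policy review 41 days ago vs limit 45 → met
Not met: 5, 8

5, 8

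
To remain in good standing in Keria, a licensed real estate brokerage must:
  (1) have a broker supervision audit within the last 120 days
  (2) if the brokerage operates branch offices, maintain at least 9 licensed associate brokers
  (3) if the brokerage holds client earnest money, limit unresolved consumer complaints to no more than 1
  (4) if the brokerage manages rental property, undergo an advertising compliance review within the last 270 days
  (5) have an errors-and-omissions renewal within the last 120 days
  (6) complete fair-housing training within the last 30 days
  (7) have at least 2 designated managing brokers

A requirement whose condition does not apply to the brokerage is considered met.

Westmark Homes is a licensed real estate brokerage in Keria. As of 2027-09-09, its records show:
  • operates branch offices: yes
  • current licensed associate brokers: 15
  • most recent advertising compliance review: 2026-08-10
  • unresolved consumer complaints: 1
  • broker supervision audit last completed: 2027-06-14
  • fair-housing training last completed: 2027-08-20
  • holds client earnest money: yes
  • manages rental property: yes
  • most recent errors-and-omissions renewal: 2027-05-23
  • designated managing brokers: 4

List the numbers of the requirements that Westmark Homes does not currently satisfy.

1. broker supervision audit 87 days ago vs limit 120 → met
2. condition 'operates branch offices' holds; licensed associate brokers 15 ≥ 9 → met
3. condition 'holds client earnest money' holds; unresolved consumer complaints 1 ≤ 1 → met
4. condition 'manages rental property' holds; advertising compliance review 395 days ago vs limit 270 → not met
5. errors-and-omissions renewal 109 days ago vs limit 120 → met
6. fair-housing training 20 days ago vs limit 30 → met
7. designated managing brokers 4 ≥ 2 → met
Not met: 4

4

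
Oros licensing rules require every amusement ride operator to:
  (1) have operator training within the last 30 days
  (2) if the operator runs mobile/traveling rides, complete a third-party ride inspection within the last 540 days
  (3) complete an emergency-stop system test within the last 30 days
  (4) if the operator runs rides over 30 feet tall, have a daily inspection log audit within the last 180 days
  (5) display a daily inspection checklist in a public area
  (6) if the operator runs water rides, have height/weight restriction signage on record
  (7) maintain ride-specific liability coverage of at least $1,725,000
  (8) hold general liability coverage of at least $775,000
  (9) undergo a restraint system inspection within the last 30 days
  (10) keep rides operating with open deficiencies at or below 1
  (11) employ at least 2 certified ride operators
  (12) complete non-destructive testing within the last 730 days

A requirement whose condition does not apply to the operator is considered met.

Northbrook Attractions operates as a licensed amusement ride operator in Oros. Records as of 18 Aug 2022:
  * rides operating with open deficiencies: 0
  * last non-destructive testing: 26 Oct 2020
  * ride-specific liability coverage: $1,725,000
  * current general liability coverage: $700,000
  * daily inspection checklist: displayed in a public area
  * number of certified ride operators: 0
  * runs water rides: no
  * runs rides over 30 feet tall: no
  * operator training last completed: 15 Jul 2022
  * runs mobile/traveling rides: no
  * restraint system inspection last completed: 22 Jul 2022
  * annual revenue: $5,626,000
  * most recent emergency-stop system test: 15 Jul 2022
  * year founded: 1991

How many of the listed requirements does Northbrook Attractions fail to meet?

1. operator training 34 days ago vs limit 30 → not met
2. condition 'runs mobile/traveling rides' does not hold → requirement n/a → met
3. emergency-stop system test 34 days ago vs limit 30 → not met
4. condition 'runs rides over 30 feet tall' does not hold → requirement n/a → met
5. daily inspection checklist present → met
6. condition 'runs water rides' does not hold → requirement n/a → met
7. ride-specific liability coverage $1,725,000 ≥ $1,725,000 → met
8. general liability coverage $700,000 < $775,000 → not met
9. restraint system inspection 27 days ago vs limit 30 → met
10. rides operating with open deficiencies 0 ≤ 1 → met
11. certified ride operators 0 < 2 → not met
12. non-destructive testing 661 days ago vs limit 730 → met
Not met: 4 of 12

4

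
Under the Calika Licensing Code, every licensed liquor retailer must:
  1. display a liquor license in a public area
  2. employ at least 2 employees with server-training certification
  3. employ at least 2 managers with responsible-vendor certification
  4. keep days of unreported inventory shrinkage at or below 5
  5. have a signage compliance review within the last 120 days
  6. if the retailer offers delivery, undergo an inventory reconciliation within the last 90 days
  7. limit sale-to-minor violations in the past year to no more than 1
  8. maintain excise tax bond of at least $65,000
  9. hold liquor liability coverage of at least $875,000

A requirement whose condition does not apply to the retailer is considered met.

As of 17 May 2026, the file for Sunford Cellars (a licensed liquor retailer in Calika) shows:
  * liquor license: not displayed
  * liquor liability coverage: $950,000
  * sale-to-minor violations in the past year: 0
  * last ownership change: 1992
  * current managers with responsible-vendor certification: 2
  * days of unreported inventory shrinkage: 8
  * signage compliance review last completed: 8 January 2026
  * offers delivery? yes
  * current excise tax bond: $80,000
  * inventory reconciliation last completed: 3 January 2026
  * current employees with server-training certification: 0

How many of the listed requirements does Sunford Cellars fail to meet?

5

1. liquor license absent → not met
2. employees with server-training certification 0 < 2 → not met
3. managers with responsible-vendor certification 2 ≥ 2 → met
4. days of unreported inventory shrinkage 8 > 5 → not met
5. signage compliance review 129 days ago vs limit 120 → not met
6. condition 'offers delivery' holds; inventory reconciliation 134 days ago vs limit 90 → not met
7. sale-to-minor violations in the past year 0 ≤ 1 → met
8. excise tax bond $80,000 ≥ $65,000 → met
9. liquor liability coverage $950,000 ≥ $875,000 → met
Not met: 5 of 9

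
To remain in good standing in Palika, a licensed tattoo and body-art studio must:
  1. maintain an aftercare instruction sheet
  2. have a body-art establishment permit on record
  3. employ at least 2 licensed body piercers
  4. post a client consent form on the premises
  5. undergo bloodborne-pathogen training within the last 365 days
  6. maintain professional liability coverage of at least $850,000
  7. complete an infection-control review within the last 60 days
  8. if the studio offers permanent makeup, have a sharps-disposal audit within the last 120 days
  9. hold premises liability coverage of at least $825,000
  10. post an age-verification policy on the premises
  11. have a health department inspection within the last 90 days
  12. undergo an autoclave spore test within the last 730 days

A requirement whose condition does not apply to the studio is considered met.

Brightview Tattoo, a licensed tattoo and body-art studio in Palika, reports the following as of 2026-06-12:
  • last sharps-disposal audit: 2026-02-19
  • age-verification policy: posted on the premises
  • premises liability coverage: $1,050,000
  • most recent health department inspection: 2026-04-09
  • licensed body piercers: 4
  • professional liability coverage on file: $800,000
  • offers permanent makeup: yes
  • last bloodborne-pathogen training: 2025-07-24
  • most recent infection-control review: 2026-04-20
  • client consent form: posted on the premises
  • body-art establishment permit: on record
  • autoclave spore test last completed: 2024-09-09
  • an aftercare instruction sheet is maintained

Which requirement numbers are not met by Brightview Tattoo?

1. aftercare instruction sheet present → met
2. body-art establishment permit present → met
3. licensed body piercers 4 ≥ 2 → met
4. client consent form present → met
5. bloodborne-pathogen training 323 days ago vs limit 365 → met
6. professional liability coverage $800,000 < $850,000 → not met
7. infection-control review 53 days ago vs limit 60 → met
8. condition 'offers permanent makeup' holds; sharps-disposal audit 113 days ago vs limit 120 → met
9. premises liability coverage $1,050,000 ≥ $825,000 → met
10. age-verification policy present → met
11. health department inspection 64 days ago vs limit 90 → met
12. autoclave spore test 641 days ago vs limit 730 → met
Not met: 6

6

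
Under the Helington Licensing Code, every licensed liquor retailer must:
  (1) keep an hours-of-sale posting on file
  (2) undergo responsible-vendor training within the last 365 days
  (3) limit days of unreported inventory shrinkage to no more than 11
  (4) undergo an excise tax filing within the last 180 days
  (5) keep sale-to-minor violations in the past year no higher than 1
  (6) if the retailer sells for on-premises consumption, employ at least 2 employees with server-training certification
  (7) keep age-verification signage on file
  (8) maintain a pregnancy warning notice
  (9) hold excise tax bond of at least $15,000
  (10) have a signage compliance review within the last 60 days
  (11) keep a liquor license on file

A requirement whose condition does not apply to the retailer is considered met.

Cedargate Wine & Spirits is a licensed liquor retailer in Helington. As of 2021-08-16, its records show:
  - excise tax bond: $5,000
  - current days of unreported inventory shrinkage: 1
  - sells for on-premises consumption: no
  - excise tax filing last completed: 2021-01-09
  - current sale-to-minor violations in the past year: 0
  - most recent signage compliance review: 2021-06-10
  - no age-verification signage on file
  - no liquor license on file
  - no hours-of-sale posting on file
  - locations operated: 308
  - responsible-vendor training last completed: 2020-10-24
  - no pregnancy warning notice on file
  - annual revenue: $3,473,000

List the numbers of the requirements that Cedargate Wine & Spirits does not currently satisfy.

1. hours-of-sale posting absent → not met
2. responsible-vendor training 296 days ago vs limit 365 → met
3. days of unreported inventory shrinkage 1 ≤ 11 → met
4. excise tax filing 219 days ago vs limit 180 → not met
5. sale-to-minor violations in the past year 0 ≤ 1 → met
6. condition 'sells for on-premises consumption' does not hold → requirement n/a → met
7. age-verification signage absent → not met
8. pregnancy warning notice absent → not met
9. excise tax bond $5,000 < $15,000 → not met
10. signage compliance review 67 days ago vs limit 60 → not met
11. liquor license absent → not met
Not met: 1, 4, 7, 8, 9, 10, 11

1, 4, 7, 8, 9, 10, 11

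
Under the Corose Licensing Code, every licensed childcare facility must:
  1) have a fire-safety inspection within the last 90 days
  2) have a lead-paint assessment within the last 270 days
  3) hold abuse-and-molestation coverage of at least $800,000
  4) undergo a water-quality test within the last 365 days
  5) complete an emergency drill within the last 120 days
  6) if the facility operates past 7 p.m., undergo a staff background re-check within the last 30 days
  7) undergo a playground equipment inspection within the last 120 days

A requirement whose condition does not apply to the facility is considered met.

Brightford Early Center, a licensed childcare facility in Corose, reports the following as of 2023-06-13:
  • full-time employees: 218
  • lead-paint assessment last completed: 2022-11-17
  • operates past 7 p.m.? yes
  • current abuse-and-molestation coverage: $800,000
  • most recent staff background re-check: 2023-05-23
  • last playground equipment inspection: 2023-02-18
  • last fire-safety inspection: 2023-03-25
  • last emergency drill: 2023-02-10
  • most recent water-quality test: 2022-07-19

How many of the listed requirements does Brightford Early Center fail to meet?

1

1. fire-safety inspection 80 days ago vs limit 90 → met
2. lead-paint assessment 208 days ago vs limit 270 → met
3. abuse-and-molestation coverage $800,000 ≥ $800,000 → met
4. water-quality test 329 days ago vs limit 365 → met
5. emergency drill 123 days ago vs limit 120 → not met
6. condition 'operates past 7 p.m.' holds; staff background re-check 21 days ago vs limit 30 → met
7. playground equipment inspection 115 days ago vs limit 120 → met
Not met: 1 of 7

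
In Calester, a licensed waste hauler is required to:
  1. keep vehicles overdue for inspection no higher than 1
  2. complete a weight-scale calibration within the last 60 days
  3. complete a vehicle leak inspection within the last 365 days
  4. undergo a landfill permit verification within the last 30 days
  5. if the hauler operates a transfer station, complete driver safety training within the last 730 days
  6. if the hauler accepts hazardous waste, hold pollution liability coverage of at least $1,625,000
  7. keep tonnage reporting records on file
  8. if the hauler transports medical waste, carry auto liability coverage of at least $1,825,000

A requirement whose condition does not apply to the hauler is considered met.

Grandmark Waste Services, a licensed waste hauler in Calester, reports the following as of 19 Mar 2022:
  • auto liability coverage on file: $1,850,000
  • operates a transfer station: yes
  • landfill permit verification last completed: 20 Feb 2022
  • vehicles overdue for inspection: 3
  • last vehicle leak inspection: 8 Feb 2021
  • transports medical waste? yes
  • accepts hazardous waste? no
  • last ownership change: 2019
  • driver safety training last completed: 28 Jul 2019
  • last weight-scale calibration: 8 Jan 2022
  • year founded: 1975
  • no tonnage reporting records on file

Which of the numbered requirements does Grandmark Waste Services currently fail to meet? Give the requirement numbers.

1, 2, 3, 5, 7

1. vehicles overdue for inspection 3 > 1 → not met
2. weight-scale calibration 70 days ago vs limit 60 → not met
3. vehicle leak inspection 404 days ago vs limit 365 → not met
4. landfill permit verification 27 days ago vs limit 30 → met
5. condition 'operates a transfer station' holds; driver safety training 965 days ago vs limit 730 → not met
6. condition 'accepts hazardous waste' does not hold → requirement n/a → met
7. tonnage reporting records absent → not met
8. condition 'transports medical waste' holds; auto liability coverage $1,850,000 ≥ $1,825,000 → met
Not met: 1, 2, 3, 5, 7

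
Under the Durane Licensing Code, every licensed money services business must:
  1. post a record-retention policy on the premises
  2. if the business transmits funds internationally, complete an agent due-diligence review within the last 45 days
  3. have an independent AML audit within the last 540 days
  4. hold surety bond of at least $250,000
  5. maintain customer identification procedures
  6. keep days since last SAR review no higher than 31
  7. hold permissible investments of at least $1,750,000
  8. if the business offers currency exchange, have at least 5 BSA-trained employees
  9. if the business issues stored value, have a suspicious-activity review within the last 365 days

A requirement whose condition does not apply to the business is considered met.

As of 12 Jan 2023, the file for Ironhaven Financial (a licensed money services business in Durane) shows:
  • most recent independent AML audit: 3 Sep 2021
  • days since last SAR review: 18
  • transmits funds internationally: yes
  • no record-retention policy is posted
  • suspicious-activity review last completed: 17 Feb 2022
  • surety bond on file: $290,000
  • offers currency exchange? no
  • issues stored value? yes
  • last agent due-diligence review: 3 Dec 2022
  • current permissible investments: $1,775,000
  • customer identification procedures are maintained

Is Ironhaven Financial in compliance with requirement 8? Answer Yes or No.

8. condition 'offers currency exchange' does not hold → requirement n/a → met

Yes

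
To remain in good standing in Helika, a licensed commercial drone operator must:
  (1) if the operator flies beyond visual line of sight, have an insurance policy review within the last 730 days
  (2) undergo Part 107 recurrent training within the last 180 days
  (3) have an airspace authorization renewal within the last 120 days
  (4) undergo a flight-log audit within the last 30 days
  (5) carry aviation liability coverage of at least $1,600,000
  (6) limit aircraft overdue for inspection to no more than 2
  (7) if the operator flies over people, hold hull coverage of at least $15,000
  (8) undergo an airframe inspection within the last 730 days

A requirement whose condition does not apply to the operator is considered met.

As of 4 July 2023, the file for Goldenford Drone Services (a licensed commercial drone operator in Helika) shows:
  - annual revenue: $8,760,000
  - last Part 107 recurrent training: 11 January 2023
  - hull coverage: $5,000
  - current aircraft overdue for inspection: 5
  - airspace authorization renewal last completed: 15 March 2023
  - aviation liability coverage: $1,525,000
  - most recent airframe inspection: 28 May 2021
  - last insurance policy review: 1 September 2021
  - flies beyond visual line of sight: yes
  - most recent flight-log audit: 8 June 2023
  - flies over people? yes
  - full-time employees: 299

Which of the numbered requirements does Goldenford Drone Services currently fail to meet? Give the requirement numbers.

5, 6, 7, 8

1. condition 'flies beyond visual line of sight' holds; insurance policy review 671 days ago vs limit 730 → met
2. Part 107 recurrent training 174 days ago vs limit 180 → met
3. airspace authorization renewal 111 days ago vs limit 120 → met
4. flight-log audit 26 days ago vs limit 30 → met
5. aviation liability coverage $1,525,000 < $1,600,000 → not met
6. aircraft overdue for inspection 5 > 2 → not met
7. condition 'flies over people' holds; hull coverage $5,000 < $15,000 → not met
8. airframe inspection 767 days ago vs limit 730 → not met
Not met: 5, 6, 7, 8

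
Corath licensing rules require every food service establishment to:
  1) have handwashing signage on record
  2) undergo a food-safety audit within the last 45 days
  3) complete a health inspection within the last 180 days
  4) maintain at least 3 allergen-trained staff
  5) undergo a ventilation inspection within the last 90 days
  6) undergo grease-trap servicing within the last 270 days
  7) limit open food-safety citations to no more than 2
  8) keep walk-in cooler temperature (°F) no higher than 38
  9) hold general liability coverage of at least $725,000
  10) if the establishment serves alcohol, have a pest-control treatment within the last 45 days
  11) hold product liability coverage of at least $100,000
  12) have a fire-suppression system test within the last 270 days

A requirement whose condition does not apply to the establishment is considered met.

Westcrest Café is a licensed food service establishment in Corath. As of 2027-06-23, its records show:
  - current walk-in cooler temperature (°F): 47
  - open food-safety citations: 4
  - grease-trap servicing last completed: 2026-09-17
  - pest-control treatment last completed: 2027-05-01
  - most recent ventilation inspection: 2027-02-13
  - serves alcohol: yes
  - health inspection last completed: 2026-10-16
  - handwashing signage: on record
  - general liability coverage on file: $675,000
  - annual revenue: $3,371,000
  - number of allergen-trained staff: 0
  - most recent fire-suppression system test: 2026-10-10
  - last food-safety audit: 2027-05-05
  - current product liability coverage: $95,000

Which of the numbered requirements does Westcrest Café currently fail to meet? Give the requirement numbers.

1. handwashing signage present → met
2. food-safety audit 49 days ago vs limit 45 → not met
3. health inspection 250 days ago vs limit 180 → not met
4. allergen-trained staff 0 < 3 → not met
5. ventilation inspection 130 days ago vs limit 90 → not met
6. grease-trap servicing 279 days ago vs limit 270 → not met
7. open food-safety citations 4 > 2 → not met
8. walk-in cooler temperature (°F) 47 > 38 → not met
9. general liability coverage $675,000 < $725,000 → not met
10. condition 'serves alcohol' holds; pest-control treatment 53 days ago vs limit 45 → not met
11. product liability coverage $95,000 < $100,000 → not met
12. fire-suppression system test 256 days ago vs limit 270 → met
Not met: 2, 3, 4, 5, 6, 7, 8, 9, 10, 11

2, 3, 4, 5, 6, 7, 8, 9, 10, 11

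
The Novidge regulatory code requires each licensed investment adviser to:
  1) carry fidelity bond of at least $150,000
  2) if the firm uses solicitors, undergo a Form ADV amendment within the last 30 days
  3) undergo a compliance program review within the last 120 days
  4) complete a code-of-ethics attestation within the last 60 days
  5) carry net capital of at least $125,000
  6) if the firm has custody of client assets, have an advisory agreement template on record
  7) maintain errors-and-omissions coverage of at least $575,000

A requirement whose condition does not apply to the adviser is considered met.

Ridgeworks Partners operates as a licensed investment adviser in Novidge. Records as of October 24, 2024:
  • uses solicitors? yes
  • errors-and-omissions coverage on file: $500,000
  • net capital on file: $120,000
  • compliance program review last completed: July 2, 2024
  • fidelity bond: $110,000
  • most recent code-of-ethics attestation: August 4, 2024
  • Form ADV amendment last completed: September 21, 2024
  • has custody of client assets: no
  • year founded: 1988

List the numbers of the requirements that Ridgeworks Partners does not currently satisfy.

1, 2, 4, 5, 7

1. fidelity bond $110,000 < $150,000 → not met
2. condition 'uses solicitors' holds; Form ADV amendment 33 days ago vs limit 30 → not met
3. compliance program review 114 days ago vs limit 120 → met
4. code-of-ethics attestation 81 days ago vs limit 60 → not met
5. net capital $120,000 < $125,000 → not met
6. condition 'has custody of client assets' does not hold → requirement n/a → met
7. errors-and-omissions coverage $500,000 < $575,000 → not met
Not met: 1, 2, 4, 5, 7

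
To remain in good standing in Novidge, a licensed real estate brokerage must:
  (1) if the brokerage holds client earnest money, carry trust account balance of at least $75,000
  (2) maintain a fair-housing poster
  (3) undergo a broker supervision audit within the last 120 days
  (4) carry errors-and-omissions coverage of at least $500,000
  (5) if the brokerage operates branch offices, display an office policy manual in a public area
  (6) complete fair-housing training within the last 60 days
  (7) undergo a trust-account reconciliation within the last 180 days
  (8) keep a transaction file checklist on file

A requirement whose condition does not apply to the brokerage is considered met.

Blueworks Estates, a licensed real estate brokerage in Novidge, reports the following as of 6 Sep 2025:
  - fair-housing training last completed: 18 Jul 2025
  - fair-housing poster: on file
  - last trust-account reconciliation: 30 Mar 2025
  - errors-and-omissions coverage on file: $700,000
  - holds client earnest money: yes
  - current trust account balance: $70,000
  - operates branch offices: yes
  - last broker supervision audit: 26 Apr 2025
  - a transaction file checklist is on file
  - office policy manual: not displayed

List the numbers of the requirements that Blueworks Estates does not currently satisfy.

1, 3, 5

1. condition 'holds client earnest money' holds; trust account balance $70,000 < $75,000 → not met
2. fair-housing poster present → met
3. broker supervision audit 133 days ago vs limit 120 → not met
4. errors-and-omissions coverage $700,000 ≥ $500,000 → met
5. condition 'operates branch offices' holds; office policy manual absent → not met
6. fair-housing training 50 days ago vs limit 60 → met
7. trust-account reconciliation 160 days ago vs limit 180 → met
8. transaction file checklist present → met
Not met: 1, 3, 5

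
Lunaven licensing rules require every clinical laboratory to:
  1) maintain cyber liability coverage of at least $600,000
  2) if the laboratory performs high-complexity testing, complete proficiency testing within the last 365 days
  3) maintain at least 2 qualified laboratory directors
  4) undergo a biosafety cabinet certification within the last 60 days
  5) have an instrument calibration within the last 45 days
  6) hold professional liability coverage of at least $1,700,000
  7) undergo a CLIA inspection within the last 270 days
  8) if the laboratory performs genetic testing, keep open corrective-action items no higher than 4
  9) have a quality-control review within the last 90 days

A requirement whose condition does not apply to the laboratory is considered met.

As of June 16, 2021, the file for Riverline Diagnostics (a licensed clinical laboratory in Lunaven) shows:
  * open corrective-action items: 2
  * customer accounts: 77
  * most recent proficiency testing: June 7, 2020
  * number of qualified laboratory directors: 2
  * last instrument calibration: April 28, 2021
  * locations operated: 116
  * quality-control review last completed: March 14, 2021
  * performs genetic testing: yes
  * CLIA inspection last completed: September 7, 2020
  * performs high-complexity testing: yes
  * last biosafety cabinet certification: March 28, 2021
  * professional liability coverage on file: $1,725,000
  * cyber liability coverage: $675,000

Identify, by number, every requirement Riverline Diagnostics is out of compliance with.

1. cyber liability coverage $675,000 ≥ $600,000 → met
2. condition 'performs high-complexity testing' holds; proficiency testing 374 days ago vs limit 365 → not met
3. qualified laboratory directors 2 ≥ 2 → met
4. biosafety cabinet certification 80 days ago vs limit 60 → not met
5. instrument calibration 49 days ago vs limit 45 → not met
6. professional liability coverage $1,725,000 ≥ $1,700,000 → met
7. CLIA inspection 282 days ago vs limit 270 → not met
8. condition 'performs genetic testing' holds; open corrective-action items 2 ≤ 4 → met
9. quality-control review 94 days ago vs limit 90 → not met
Not met: 2, 4, 5, 7, 9

2, 4, 5, 7, 9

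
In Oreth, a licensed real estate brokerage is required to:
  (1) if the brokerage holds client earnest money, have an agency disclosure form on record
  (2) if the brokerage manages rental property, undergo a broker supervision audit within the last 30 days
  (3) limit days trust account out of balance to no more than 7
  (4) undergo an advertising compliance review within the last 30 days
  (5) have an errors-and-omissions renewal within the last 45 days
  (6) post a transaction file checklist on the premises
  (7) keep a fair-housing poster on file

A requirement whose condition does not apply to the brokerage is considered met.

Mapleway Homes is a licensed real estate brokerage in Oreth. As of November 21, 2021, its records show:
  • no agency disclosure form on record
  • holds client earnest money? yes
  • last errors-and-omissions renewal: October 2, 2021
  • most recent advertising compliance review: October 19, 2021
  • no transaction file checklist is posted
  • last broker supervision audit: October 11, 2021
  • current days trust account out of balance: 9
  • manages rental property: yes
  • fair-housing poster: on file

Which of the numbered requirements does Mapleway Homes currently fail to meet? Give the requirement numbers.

1, 2, 3, 4, 5, 6

1. condition 'holds client earnest money' holds; agency disclosure form absent → not met
2. condition 'manages rental property' holds; broker supervision audit 41 days ago vs limit 30 → not met
3. days trust account out of balance 9 > 7 → not met
4. advertising compliance review 33 days ago vs limit 30 → not met
5. errors-and-omissions renewal 50 days ago vs limit 45 → not met
6. transaction file checklist absent → not met
7. fair-housing poster present → met
Not met: 1, 2, 3, 4, 5, 6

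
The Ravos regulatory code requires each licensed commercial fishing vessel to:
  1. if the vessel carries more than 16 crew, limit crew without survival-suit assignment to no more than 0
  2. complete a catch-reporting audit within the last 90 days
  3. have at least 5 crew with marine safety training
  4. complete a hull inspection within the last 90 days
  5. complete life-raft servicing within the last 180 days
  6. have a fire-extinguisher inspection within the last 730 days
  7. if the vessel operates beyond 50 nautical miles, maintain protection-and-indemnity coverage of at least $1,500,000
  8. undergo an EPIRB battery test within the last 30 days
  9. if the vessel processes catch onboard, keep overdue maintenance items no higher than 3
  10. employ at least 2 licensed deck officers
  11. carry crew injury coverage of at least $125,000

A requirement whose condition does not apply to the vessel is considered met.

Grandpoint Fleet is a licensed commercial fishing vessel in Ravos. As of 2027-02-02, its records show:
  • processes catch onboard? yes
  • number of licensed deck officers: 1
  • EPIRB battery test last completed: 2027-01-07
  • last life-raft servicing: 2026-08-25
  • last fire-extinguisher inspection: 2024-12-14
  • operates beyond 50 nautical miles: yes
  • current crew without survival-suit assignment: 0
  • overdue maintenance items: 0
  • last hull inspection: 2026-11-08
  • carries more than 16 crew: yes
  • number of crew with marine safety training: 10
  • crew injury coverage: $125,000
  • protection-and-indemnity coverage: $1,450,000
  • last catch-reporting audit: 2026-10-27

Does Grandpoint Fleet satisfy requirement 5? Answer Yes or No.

5. life-raft servicing 161 days ago vs limit 180 → met

Yes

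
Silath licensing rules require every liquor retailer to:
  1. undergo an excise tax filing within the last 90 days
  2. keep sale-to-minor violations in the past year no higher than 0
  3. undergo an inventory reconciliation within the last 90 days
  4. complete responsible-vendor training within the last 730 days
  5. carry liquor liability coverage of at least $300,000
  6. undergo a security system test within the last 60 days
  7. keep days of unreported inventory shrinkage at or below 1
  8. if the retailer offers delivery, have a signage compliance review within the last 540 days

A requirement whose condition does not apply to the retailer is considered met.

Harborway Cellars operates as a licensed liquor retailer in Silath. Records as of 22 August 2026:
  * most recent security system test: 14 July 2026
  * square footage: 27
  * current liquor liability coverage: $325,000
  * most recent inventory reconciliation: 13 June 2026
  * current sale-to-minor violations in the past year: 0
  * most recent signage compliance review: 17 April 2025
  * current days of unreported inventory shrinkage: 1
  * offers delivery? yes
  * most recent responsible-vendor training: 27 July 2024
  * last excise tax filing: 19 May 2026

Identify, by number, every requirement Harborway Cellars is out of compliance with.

1. excise tax filing 95 days ago vs limit 90 → not met
2. sale-to-minor violations in the past year 0 ≤ 0 → met
3. inventory reconciliation 70 days ago vs limit 90 → met
4. responsible-vendor training 756 days ago vs limit 730 → not met
5. liquor liability coverage $325,000 ≥ $300,000 → met
6. security system test 39 days ago vs limit 60 → met
7. days of unreported inventory shrinkage 1 ≤ 1 → met
8. condition 'offers delivery' holds; signage compliance review 492 days ago vs limit 540 → met
Not met: 1, 4

1, 4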